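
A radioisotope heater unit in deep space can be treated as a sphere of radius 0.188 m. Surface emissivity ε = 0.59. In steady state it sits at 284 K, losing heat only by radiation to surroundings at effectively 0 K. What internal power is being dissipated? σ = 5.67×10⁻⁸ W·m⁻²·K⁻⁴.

P ≈ 96.7 W

Steady state: P = εσA T⁴.
A = 4πr² = 0.4441 m²; T⁴ = (284)⁴ = 6.505×10⁹ K⁴.
P = 0.59 × 5.67×10⁻⁸ × 0.4441 × 6.505×10⁹.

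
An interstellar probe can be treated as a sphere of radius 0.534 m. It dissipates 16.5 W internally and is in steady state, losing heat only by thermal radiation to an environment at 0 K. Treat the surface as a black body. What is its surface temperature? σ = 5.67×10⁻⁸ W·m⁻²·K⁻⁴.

Steady state: internal power = radiated power, P = εσA T⁴.
Radiating area A = 4πr² = 3.583 m².
T⁴ = P/(εσA) = 16.5/(1.0·5.67×10⁻⁸·3.583) = 8.121×10⁷ K⁴.
T = (8.121×10⁷)^(1/4).

T ≈ 94.9 K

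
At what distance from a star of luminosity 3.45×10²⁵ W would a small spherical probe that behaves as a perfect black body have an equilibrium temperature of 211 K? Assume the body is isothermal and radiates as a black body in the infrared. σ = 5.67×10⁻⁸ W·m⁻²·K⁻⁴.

d ≈ 7.81×10¹⁰ m

For an isothermal black-emitting sphere, (1−a)S·πr² = σ·4πr²·T⁴ ⇒ S = 4σT⁴/(1−a).
S = 4·5.67×10⁻⁸·(211)⁴/1.00 = 449.5 W/m².
Flux falls as S = L/(4πd²), so d = √(L/(4πS)) = √(3.45×10²⁵/(4π·449.5)).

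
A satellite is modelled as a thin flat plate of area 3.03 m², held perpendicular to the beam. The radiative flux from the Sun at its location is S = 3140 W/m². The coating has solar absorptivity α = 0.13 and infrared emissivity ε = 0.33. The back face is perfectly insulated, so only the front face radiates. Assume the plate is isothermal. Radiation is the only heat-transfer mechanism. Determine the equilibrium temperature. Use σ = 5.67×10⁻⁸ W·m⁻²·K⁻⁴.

At equilibrium, absorbed power = emitted power.
Absorbing cross-section = A = 3.030 m²; emitting surface = A = 3.030 m² (ratio 1).
αS·A_cross = εσ·A_surf·T⁴  ⇒  T⁴ = αS/(ε·1σ).
T⁴ = 0.130·3140/(0.33·1·5.67×10⁻⁸) = 2.182×10¹⁰ K⁴.
T = (2.182×10¹⁰)^(1/4).

T ≈ 384 K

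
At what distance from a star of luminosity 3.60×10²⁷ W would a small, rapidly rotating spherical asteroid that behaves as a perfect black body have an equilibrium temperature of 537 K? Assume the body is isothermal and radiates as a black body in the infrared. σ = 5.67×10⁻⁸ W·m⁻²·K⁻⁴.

For an isothermal black-emitting sphere, (1−a)S·πr² = σ·4πr²·T⁴ ⇒ S = 4σT⁴/(1−a).
S = 4·5.67×10⁻⁸·(537)⁴/1.00 = 18860 W/m².
Flux falls as S = L/(4πd²), so d = √(L/(4πS)) = √(3.60×10²⁷/(4π·18860)).

d ≈ 1.23×10¹¹ m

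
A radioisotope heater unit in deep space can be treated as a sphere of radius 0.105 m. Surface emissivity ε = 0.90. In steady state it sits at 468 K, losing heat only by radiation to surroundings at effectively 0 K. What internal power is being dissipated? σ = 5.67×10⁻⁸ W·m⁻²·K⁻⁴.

Steady state: P = εσA T⁴.
A = 4πr² = 0.1385 m²; T⁴ = (468)⁴ = 4.797×10¹⁰ K⁴.
P = 0.90 × 5.67×10⁻⁸ × 0.1385 × 4.797×10¹⁰.

P ≈ 339 W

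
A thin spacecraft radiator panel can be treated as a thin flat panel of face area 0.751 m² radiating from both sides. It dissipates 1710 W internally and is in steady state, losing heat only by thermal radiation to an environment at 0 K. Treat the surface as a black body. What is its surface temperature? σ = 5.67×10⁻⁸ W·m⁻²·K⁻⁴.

Steady state: internal power = radiated power, P = εσA T⁴.
Radiating area A = 2·0.751 = 1.502 m².
T⁴ = P/(εσA) = 1710/(1.0·5.67×10⁻⁸·1.502) = 2.008×10¹⁰ K⁴.
T = (2.008×10¹⁰)^(1/4).

T ≈ 376 K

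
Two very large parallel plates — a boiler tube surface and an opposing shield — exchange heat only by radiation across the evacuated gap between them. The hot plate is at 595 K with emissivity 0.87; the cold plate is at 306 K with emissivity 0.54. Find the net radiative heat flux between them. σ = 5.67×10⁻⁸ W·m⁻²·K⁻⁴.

q ≈ 3300 W/m²

For two infinite grey parallel plates, q = σ(T₁⁴ − T₂⁴)/(1/ε₁ + 1/ε₂ − 1).
T₁⁴ − T₂⁴ = 1.253×10¹¹ − 8.768×10⁹ = 1.166×10¹¹ K⁴.
1/ε₁ + 1/ε₂ − 1 = 1.149 + 1.852 − 1 = 2.001.
q = 5.67×10⁻⁸ × 1.166×10¹¹ / 2.001.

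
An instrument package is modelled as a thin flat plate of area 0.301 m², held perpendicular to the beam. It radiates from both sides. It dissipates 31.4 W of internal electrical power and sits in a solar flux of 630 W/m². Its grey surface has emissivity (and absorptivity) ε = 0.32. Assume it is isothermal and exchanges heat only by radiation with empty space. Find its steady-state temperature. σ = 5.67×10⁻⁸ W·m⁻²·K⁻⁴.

T ≈ 303 K

At steady state, absorbed solar power + internal power = radiated power.
Absorbed: α·S·A_cross = 0.32·630·0.3010 = 60.68 W (cross-section A).
Total input = 60.68 + 31.4 = 92.08 W.
Radiated: εσ·A_surf·T⁴ with A_surf = 2A = 0.6020 m².
T⁴ = 92.08/(0.32·5.67×10⁻⁸·0.6020) = 8.430×10⁹ K⁴.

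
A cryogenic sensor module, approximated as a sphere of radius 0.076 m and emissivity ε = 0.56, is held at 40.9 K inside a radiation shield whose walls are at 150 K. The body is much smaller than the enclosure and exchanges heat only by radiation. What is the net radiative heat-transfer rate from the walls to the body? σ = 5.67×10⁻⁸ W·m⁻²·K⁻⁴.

P_net ≈ 1.16 W

For a small grey body in a large enclosure: P_net = εσA(T_body⁴ − T_wall⁴).
A = 4πr² = 0.07258 m²; T_body⁴ − T_wall⁴ = 2.798×10⁶ − 5.062×10⁸ = -5.035×10⁸ K⁴.
|P_net| = 0.56·5.67×10⁻⁸·0.07258·5.035×10⁸.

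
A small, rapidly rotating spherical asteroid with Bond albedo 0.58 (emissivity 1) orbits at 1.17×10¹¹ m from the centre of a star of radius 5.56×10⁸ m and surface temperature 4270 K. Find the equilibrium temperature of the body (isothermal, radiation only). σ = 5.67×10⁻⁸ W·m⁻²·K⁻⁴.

T ≈ 168 K

The star's surface emits σT_*⁴; at distance d the flux is S = σT_*⁴(R_*/d)².
S = 5.67×10⁻⁸·(4270)⁴·(5.56×10⁸/1.17×10¹¹)² = 425.7 W/m².
For an isothermal sphere T⁴ = (1−a)S/(4σ) = 7.883×10⁸ K⁴.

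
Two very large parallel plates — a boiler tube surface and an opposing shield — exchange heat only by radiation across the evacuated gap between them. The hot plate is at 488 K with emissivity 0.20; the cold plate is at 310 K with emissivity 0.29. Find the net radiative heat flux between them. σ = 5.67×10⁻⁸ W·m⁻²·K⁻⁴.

q ≈ 361 W/m²

For two infinite grey parallel plates, q = σ(T₁⁴ − T₂⁴)/(1/ε₁ + 1/ε₂ − 1).
T₁⁴ − T₂⁴ = 5.671×10¹⁰ − 9.235×10⁹ = 4.748×10¹⁰ K⁴.
1/ε₁ + 1/ε₂ − 1 = 5.000 + 3.448 − 1 = 7.448.
q = 5.67×10⁻⁸ × 4.748×10¹⁰ / 7.448.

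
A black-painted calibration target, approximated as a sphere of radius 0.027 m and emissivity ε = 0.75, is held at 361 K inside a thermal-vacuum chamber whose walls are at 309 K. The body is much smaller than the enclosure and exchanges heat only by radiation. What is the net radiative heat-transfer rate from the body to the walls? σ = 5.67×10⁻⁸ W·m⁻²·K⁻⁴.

P_net ≈ 3.06 W

For a small grey body in a large enclosure: P_net = εσA(T_body⁴ − T_wall⁴).
A = 4πr² = 0.009161 m²; T_body⁴ − T_wall⁴ = 1.698×10¹⁰ − 9.117×10⁹ = 7.867×10⁹ K⁴.
|P_net| = 0.75·5.67×10⁻⁸·0.009161·7.867×10⁹.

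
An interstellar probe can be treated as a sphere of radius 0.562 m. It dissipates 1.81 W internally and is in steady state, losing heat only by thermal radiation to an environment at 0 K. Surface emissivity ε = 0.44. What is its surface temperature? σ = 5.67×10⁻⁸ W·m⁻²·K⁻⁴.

T ≈ 65.4 K

Steady state: internal power = radiated power, P = εσA T⁴.
Radiating area A = 4πr² = 3.969 m².
T⁴ = P/(εσA) = 1.81/(0.44·5.67×10⁻⁸·3.969) = 1.828×10⁷ K⁴.
T = (1.828×10⁷)^(1/4).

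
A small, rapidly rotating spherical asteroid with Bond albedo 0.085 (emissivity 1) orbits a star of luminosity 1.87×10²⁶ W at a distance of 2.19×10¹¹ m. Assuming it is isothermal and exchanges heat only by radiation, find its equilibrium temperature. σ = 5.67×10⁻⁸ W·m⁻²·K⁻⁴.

First find the stellar flux at distance d: S = L/(4πd²) = 1.87×10²⁶/(4π·(2.19×10¹¹)²) = 310.3 W/m².
For an isothermal sphere, absorbed (1−a)S·πr² = emitted σ·4πr²·T⁴, so T⁴ = (1−a)S/(4σ).
T⁴ = 0.915·310.3/(4·5.67×10⁻⁸) = 1.252×10⁹ K⁴.

T ≈ 188 K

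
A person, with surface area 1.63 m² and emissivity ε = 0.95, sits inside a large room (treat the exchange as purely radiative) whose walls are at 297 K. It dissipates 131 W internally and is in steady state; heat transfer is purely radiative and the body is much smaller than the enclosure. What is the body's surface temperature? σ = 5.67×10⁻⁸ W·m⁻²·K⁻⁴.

For a small grey body in a large enclosure, net radiated power = εσA(T⁴ − T_w⁴).
Steady state: P = εσA(T⁴ − T_w⁴) with A = 1.63 m².
T⁴ = P/(εσA) + T_w⁴ = 131/(0.95·5.67×10⁻⁸·1.630) + (297)⁴
    = 1.492×10⁹ + 7.781×10⁹ = 9.273×10⁹ K⁴.

T ≈ 310 K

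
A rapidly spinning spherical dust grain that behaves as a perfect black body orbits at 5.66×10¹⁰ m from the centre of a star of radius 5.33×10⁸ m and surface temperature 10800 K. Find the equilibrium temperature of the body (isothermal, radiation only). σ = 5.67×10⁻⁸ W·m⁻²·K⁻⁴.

The star's surface emits σT_*⁴; at distance d the flux is S = σT_*⁴(R_*/d)².
S = 5.67×10⁻⁸·(10800)⁴·(5.33×10⁸/5.66×10¹⁰)² = 68410 W/m².
For an isothermal sphere T⁴ = (1−a)S/(4σ) = 3.016×10¹¹ K⁴.

T ≈ 741 K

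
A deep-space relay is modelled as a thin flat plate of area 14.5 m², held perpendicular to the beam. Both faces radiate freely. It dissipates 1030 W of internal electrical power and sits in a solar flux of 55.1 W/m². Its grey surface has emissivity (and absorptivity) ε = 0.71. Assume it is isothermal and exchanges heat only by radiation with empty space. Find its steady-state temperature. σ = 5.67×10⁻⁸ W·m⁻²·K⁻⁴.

At steady state, absorbed solar power + internal power = radiated power.
Absorbed: α·S·A_cross = 0.71·55.1·14.50 = 567.3 W (cross-section A).
Total input = 567.3 + 1030 = 1597 W.
Radiated: εσ·A_surf·T⁴ with A_surf = 2A = 29.00 m².
T⁴ = 1597/(0.71·5.67×10⁻⁸·29.00) = 1.368×10⁹ K⁴.

T ≈ 192 K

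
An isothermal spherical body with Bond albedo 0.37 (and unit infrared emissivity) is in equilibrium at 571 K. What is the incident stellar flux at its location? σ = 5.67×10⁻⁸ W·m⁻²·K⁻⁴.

(1−a)S·πr² = σ·4πr²·T⁴ ⇒ S = 4σT⁴/(1−a).
S = 4·5.67×10⁻⁸·1.063×10¹¹/0.630.

S ≈ 38300 W/m²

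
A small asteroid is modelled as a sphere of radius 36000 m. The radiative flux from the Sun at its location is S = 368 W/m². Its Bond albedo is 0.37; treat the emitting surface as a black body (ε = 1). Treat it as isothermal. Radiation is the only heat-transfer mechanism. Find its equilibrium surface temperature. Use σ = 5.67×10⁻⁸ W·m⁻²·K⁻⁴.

T ≈ 179 K

At equilibrium, absorbed power = emitted power.
Absorbing cross-section = πr² = 4.072×10⁹ m²; emitting surface = 4πr² = 1.629×10¹⁰ m² (ratio 4).
(1−a)S·A_cross = εσ·A_surf·T⁴  ⇒  T⁴ = (1−a)S/(4σ).
T⁴ = 0.630·368/(4·5.67×10⁻⁸) = 1.022×10⁹ K⁴.
T = (1.022×10⁹)^(1/4).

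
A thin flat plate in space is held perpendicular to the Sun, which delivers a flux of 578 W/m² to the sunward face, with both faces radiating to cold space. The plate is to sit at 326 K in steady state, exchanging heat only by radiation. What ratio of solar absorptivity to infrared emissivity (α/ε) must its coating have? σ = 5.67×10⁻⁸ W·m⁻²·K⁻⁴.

Balance: αS·A = εσ·2A·T⁴ ⇒ α/ε = 2σT⁴/S.
α/ε = 2·5.67×10⁻⁸·(326)⁴/578 = 2·5.67×10⁻⁸·1.129×10¹⁰/578.

α/ε ≈ 2.22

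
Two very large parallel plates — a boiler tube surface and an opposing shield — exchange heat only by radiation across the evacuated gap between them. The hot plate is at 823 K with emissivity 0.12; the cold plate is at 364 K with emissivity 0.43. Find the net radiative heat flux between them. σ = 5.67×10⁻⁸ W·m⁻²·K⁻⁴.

q ≈ 2590 W/m²

For two infinite grey parallel plates, q = σ(T₁⁴ − T₂⁴)/(1/ε₁ + 1/ε₂ − 1).
T₁⁴ − T₂⁴ = 4.588×10¹¹ − 1.756×10¹⁰ = 4.412×10¹¹ K⁴.
1/ε₁ + 1/ε₂ − 1 = 8.333 + 2.326 − 1 = 9.659.
q = 5.67×10⁻⁸ × 4.412×10¹¹ / 9.659.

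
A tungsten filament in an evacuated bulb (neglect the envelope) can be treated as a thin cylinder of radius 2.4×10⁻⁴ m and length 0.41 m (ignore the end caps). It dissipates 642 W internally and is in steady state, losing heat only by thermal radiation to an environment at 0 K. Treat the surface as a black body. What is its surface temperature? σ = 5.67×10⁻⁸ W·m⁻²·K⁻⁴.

T ≈ 2070 K

Steady state: internal power = radiated power, P = εσA T⁴.
Radiating area A = 2πrL = 6.183×10⁻⁴ m².
T⁴ = P/(εσA) = 642/(1.0·5.67×10⁻⁸·6.183×10⁻⁴) = 1.831×10¹³ K⁴.
T = (1.831×10¹³)^(1/4).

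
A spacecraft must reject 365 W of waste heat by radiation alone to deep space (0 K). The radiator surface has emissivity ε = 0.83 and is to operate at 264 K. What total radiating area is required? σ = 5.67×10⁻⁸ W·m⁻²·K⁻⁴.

A ≈ 1.60 m²

P = εσA T⁴ ⇒ A = P/(εσT⁴).
T⁴ = 4.858×10⁹ K⁴.
A = 365/(0.83 × 5.67×10⁻⁸ × 4.858×10⁹).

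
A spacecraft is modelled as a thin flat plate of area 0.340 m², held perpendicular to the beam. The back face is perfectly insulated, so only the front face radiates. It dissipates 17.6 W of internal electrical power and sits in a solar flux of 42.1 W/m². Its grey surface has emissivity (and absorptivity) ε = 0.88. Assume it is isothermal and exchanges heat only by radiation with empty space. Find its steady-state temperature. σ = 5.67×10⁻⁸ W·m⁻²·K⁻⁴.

At steady state, absorbed solar power + internal power = radiated power.
Absorbed: α·S·A_cross = 0.88·42.1·0.3400 = 12.60 W (cross-section A).
Total input = 12.60 + 17.6 = 30.20 W.
Radiated: εσ·A_surf·T⁴ with A_surf = A = 0.3400 m².
T⁴ = 30.20/(0.88·5.67×10⁻⁸·0.3400) = 1.780×10⁹ K⁴.

T ≈ 205 K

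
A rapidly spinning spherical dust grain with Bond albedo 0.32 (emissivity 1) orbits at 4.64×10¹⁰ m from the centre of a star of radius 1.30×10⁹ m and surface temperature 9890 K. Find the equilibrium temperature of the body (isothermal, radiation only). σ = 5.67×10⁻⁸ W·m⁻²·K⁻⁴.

The star's surface emits σT_*⁴; at distance d the flux is S = σT_*⁴(R_*/d)².
S = 5.67×10⁻⁸·(9890)⁴·(1.30×10⁹/4.64×10¹⁰)² = 4.258×10⁵ W/m².
For an isothermal sphere T⁴ = (1−a)S/(4σ) = 1.277×10¹² K⁴.

T ≈ 1060 K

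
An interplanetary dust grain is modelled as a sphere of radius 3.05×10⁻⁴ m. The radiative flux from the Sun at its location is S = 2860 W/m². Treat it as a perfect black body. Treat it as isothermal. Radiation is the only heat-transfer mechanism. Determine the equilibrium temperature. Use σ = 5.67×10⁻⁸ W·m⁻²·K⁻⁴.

At equilibrium, absorbed power = emitted power.
Absorbing cross-section = πr² = 2.922×10⁻⁷ m²; emitting surface = 4πr² = 1.169×10⁻⁶ m² (ratio 4).
S·A_cross = εσ·A_surf·T⁴  ⇒  T⁴ = S/(4σ).
T⁴ = 1.00·2860/(4·5.67×10⁻⁸) = 1.261×10¹⁰ K⁴.
T = (1.261×10¹⁰)^(1/4).

T ≈ 335 K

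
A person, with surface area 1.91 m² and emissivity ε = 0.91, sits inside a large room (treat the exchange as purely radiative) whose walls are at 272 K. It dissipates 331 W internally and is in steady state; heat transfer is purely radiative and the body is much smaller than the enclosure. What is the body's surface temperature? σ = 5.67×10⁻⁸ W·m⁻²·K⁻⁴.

For a small grey body in a large enclosure, net radiated power = εσA(T⁴ − T_w⁴).
Steady state: P = εσA(T⁴ − T_w⁴) with A = 1.91 m².
T⁴ = P/(εσA) + T_w⁴ = 331/(0.91·5.67×10⁻⁸·1.910) + (272)⁴
    = 3.359×10⁹ + 5.474×10⁹ = 8.832×10⁹ K⁴.

T ≈ 307 K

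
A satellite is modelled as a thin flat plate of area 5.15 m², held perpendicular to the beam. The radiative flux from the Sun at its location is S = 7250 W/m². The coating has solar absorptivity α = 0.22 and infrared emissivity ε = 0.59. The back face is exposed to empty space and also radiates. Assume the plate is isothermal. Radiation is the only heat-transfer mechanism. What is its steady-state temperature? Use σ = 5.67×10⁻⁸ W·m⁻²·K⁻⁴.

T ≈ 393 K

At equilibrium, absorbed power = emitted power.
Absorbing cross-section = A = 5.150 m²; emitting surface = 2A = 10.30 m² (ratio 2).
αS·A_cross = εσ·A_surf·T⁴  ⇒  T⁴ = αS/(ε·2σ).
T⁴ = 0.220·7250/(0.59·2·5.67×10⁻⁸) = 2.384×10¹⁰ K⁴.
T = (2.384×10¹⁰)^(1/4).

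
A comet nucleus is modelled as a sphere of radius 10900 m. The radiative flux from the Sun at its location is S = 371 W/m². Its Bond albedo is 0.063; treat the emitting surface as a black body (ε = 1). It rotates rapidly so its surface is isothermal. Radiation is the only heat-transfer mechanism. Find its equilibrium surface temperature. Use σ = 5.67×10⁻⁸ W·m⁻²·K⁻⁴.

T ≈ 198 K

At equilibrium, absorbed power = emitted power.
Absorbing cross-section = πr² = 3.733×10⁸ m²; emitting surface = 4πr² = 1.493×10⁹ m² (ratio 4).
(1−a)S·A_cross = εσ·A_surf·T⁴  ⇒  T⁴ = (1−a)S/(4σ).
T⁴ = 0.937·371/(4·5.67×10⁻⁸) = 1.533×10⁹ K⁴.
T = (1.533×10⁹)^(1/4).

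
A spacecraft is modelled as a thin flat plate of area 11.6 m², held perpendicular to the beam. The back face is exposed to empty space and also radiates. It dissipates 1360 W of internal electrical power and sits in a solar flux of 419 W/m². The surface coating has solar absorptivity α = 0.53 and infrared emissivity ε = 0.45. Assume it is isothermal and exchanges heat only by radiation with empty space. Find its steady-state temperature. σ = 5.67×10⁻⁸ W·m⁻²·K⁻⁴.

T ≈ 286 K

At steady state, absorbed solar power + internal power = radiated power.
Absorbed: α·S·A_cross = 0.53·419·11.60 = 2576 W (cross-section A).
Total input = 2576 + 1360 = 3936 W.
Radiated: εσ·A_surf·T⁴ with A_surf = 2A = 23.20 m².
T⁴ = 3936/(0.45·5.67×10⁻⁸·23.20) = 6.649×10⁹ K⁴.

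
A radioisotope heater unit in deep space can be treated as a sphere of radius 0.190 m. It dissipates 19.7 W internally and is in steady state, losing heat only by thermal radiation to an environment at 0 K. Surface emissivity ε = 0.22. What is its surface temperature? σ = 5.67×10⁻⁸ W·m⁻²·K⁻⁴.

Steady state: internal power = radiated power, P = εσA T⁴.
Radiating area A = 4πr² = 0.4536 m².
T⁴ = P/(εσA) = 19.7/(0.22·5.67×10⁻⁸·0.4536) = 3.481×10⁹ K⁴.
T = (3.481×10⁹)^(1/4).

T ≈ 243 K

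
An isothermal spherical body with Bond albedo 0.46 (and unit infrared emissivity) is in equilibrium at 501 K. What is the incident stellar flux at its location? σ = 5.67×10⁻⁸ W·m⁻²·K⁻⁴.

S ≈ 26500 W/m²

(1−a)S·πr² = σ·4πr²·T⁴ ⇒ S = 4σT⁴/(1−a).
S = 4·5.67×10⁻⁸·6.300×10¹⁰/0.540.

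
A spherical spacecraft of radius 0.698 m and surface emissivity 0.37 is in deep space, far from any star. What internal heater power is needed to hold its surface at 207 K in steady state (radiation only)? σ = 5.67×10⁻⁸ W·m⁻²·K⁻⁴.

P ≈ 236 W

P = εσ·4πr²·T⁴.
4πr² = 6.122 m²; T⁴ = 1.836×10⁹ K⁴.
P = 0.37·5.67×10⁻⁸·6.122·1.836×10⁹.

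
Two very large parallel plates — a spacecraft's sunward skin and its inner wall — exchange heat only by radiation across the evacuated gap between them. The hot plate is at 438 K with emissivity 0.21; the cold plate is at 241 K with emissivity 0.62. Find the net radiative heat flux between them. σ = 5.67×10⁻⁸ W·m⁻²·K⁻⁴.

For two infinite grey parallel plates, q = σ(T₁⁴ − T₂⁴)/(1/ε₁ + 1/ε₂ − 1).
T₁⁴ − T₂⁴ = 3.680×10¹⁰ − 3.373×10⁹ = 3.343×10¹⁰ K⁴.
1/ε₁ + 1/ε₂ − 1 = 4.762 + 1.613 − 1 = 5.375.
q = 5.67×10⁻⁸ × 3.343×10¹⁰ / 5.375.

q ≈ 353 W/m²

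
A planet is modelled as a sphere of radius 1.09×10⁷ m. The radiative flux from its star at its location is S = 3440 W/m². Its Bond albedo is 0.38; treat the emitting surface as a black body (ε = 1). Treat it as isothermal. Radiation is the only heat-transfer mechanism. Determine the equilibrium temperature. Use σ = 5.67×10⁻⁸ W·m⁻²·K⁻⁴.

T ≈ 311 K

At equilibrium, absorbed power = emitted power.
Absorbing cross-section = πr² = 3.733×10¹⁴ m²; emitting surface = 4πr² = 1.493×10¹⁵ m² (ratio 4).
(1−a)S·A_cross = εσ·A_surf·T⁴  ⇒  T⁴ = (1−a)S/(4σ).
T⁴ = 0.620·3440/(4·5.67×10⁻⁸) = 9.404×10⁹ K⁴.
T = (9.404×10⁹)^(1/4).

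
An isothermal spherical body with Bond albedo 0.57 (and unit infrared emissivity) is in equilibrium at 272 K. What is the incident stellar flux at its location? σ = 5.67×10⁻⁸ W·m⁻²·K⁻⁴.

S ≈ 2890 W/m²

(1−a)S·πr² = σ·4πr²·T⁴ ⇒ S = 4σT⁴/(1−a).
S = 4·5.67×10⁻⁸·5.474×10⁹/0.430.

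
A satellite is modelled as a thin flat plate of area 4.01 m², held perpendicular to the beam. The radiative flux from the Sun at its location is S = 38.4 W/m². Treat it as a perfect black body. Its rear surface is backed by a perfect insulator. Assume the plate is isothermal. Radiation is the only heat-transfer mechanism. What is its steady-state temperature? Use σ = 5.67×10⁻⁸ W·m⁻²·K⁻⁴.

T ≈ 161 K

At equilibrium, absorbed power = emitted power.
Absorbing cross-section = A = 4.010 m²; emitting surface = A = 4.010 m² (ratio 1).
S·A_cross = εσ·A_surf·T⁴  ⇒  T⁴ = S/(1σ).
T⁴ = 1.00·38.4/(1·5.67×10⁻⁸) = 6.772×10⁸ K⁴.
T = (6.772×10⁸)^(1/4).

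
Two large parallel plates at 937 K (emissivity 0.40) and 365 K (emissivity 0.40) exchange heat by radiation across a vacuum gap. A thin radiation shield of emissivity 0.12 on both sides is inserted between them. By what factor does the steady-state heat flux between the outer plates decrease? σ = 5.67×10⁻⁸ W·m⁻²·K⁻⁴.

factor ≈ 4.92

Without shield: q₀ = σΔ(T⁴)/(1/ε₁+1/ε₂−1) with denominator 4.000.
With shield the two gaps are in series; the resistances add: (1/ε₁+1/ε_s−1)+(1/ε_s+1/ε₂−1) = 9.833+9.833 = 19.67.
Heat-flux ratio q₀/q = 19.67/4.000.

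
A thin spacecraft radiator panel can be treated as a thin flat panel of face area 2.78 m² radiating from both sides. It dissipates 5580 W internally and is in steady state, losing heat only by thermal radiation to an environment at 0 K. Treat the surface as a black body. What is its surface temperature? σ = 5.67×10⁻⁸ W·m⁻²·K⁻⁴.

T ≈ 365 K

Steady state: internal power = radiated power, P = εσA T⁴.
Radiating area A = 2·2.78 = 5.560 m².
T⁴ = P/(εσA) = 5580/(1.0·5.67×10⁻⁸·5.560) = 1.770×10¹⁰ K⁴.
T = (1.770×10¹⁰)^(1/4).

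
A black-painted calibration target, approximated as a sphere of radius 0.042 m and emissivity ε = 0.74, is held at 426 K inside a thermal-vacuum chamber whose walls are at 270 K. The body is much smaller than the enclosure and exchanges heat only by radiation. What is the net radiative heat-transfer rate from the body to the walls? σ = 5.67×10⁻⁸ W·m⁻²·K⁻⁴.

P_net ≈ 25.7 W

For a small grey body in a large enclosure: P_net = εσA(T_body⁴ − T_wall⁴).
A = 4πr² = 0.02217 m²; T_body⁴ − T_wall⁴ = 3.293×10¹⁰ − 5.314×10⁹ = 2.762×10¹⁰ K⁴.
|P_net| = 0.74·5.67×10⁻⁸·0.02217·2.762×10¹⁰.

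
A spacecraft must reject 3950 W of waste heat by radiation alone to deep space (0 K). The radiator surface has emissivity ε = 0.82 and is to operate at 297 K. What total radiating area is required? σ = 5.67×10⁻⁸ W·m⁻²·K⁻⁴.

A ≈ 10.9 m²

P = εσA T⁴ ⇒ A = P/(εσT⁴).
T⁴ = 7.781×10⁹ K⁴.
A = 3950/(0.82 × 5.67×10⁻⁸ × 7.781×10⁹).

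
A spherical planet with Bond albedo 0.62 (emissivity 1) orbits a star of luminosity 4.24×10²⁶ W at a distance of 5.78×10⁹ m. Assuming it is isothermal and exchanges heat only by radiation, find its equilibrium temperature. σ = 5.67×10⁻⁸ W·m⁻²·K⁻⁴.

T ≈ 1140 K

First find the stellar flux at distance d: S = L/(4πd²) = 4.24×10²⁶/(4π·(5.78×10⁹)²) = 1.010×10⁶ W/m².
For an isothermal sphere, absorbed (1−a)S·πr² = emitted σ·4πr²·T⁴, so T⁴ = (1−a)S/(4σ).
T⁴ = 0.380·1.010×10⁶/(4·5.67×10⁻⁸) = 1.692×10¹² K⁴.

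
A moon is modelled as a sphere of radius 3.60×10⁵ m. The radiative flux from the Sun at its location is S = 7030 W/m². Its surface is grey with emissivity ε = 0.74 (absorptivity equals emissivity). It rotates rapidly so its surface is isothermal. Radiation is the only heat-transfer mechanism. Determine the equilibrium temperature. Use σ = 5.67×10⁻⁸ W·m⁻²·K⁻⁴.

At equilibrium, absorbed power = emitted power.
Absorbing cross-section = πr² = 4.072×10¹¹ m²; emitting surface = 4πr² = 1.629×10¹² m² (ratio 4).
εS·A_cross = εσ·A_surf·T⁴  ⇒  T⁴ = S/(4σ)   (ε cancels).
T⁴ = 7030/(4·5.67×10⁻⁸) = 3.100×10¹⁰ K⁴.
T = (3.100×10¹⁰)^(1/4).

T ≈ 420 K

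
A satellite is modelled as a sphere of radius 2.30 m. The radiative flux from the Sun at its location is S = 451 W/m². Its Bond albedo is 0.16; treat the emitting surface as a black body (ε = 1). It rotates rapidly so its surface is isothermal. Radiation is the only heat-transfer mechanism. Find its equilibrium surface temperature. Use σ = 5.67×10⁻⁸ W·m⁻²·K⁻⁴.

At equilibrium, absorbed power = emitted power.
Absorbing cross-section = πr² = 16.62 m²; emitting surface = 4πr² = 66.48 m² (ratio 4).
(1−a)S·A_cross = εσ·A_surf·T⁴  ⇒  T⁴ = (1−a)S/(4σ).
T⁴ = 0.840·451/(4·5.67×10⁻⁸) = 1.670×10⁹ K⁴.
T = (1.670×10⁹)^(1/4).

T ≈ 202 K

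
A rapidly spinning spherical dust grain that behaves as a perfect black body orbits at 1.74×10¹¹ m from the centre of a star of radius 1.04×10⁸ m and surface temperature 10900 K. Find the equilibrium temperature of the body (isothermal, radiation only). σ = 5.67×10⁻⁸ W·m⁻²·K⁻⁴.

T ≈ 188 K

The star's surface emits σT_*⁴; at distance d the flux is S = σT_*⁴(R_*/d)².
S = 5.67×10⁻⁸·(10900)⁴·(1.04×10⁸/1.74×10¹¹)² = 285.9 W/m².
For an isothermal sphere T⁴ = (1−a)S/(4σ) = 1.261×10⁹ K⁴.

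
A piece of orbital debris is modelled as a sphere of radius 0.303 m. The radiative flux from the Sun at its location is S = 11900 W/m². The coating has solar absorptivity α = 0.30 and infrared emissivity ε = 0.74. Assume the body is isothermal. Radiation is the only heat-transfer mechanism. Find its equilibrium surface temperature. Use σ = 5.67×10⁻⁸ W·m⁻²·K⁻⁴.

At equilibrium, absorbed power = emitted power.
Absorbing cross-section = πr² = 0.2884 m²; emitting surface = 4πr² = 1.154 m² (ratio 4).
αS·A_cross = εσ·A_surf·T⁴  ⇒  T⁴ = αS/(ε·4σ).
T⁴ = 0.300·11900/(0.74·4·5.67×10⁻⁸) = 2.127×10¹⁰ K⁴.
T = (2.127×10¹⁰)^(1/4).

T ≈ 382 K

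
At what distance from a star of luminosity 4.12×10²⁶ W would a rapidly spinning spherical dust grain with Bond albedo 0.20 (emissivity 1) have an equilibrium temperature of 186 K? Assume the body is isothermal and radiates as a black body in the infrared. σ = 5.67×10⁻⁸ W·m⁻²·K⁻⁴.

d ≈ 3.11×10¹¹ m

For an isothermal black-emitting sphere, (1−a)S·πr² = σ·4πr²·T⁴ ⇒ S = 4σT⁴/(1−a).
S = 4·5.67×10⁻⁸·(186)⁴/0.800 = 339.3 W/m².
Flux falls as S = L/(4πd²), so d = √(L/(4πS)) = √(4.12×10²⁶/(4π·339.3)).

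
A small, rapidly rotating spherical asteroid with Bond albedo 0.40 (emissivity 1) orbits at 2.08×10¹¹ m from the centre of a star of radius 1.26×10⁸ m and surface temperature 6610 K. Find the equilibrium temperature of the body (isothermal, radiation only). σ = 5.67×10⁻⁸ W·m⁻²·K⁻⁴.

The star's surface emits σT_*⁴; at distance d the flux is S = σT_*⁴(R_*/d)².
S = 5.67×10⁻⁸·(6610)⁴·(1.26×10⁸/2.08×10¹¹)² = 39.72 W/m².
For an isothermal sphere T⁴ = (1−a)S/(4σ) = 1.051×10⁸ K⁴.

T ≈ 101 K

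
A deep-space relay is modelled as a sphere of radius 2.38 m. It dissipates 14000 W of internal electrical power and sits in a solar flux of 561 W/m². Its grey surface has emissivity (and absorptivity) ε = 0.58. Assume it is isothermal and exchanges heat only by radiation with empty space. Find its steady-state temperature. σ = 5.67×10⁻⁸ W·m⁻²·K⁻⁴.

T ≈ 303 K

At steady state, absorbed solar power + internal power = radiated power.
Absorbed: α·S·A_cross = 0.58·561·17.80 = 5790 W (cross-section πr²).
Total input = 5790 + 14000 = 19790 W.
Radiated: εσ·A_surf·T⁴ with A_surf = 4πr² = 71.18 m².
T⁴ = 19790/(0.58·5.67×10⁻⁸·71.18) = 8.454×10⁹ K⁴.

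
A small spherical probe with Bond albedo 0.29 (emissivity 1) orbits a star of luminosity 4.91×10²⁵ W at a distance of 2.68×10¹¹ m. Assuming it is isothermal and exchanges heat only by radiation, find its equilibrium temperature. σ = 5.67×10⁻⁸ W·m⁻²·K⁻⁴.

First find the stellar flux at distance d: S = L/(4πd²) = 4.91×10²⁵/(4π·(2.68×10¹¹)²) = 54.40 W/m².
For an isothermal sphere, absorbed (1−a)S·πr² = emitted σ·4πr²·T⁴, so T⁴ = (1−a)S/(4σ).
T⁴ = 0.710·54.40/(4·5.67×10⁻⁸) = 1.703×10⁸ K⁴.

T ≈ 114 K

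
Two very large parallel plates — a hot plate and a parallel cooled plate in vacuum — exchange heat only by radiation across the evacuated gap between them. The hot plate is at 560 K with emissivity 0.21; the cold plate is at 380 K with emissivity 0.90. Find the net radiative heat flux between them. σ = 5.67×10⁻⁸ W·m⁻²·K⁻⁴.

q ≈ 902 W/m²

For two infinite grey parallel plates, q = σ(T₁⁴ − T₂⁴)/(1/ε₁ + 1/ε₂ − 1).
T₁⁴ − T₂⁴ = 9.834×10¹⁰ − 2.085×10¹⁰ = 7.749×10¹⁰ K⁴.
1/ε₁ + 1/ε₂ − 1 = 4.762 + 1.111 − 1 = 4.873.
q = 5.67×10⁻⁸ × 7.749×10¹⁰ / 4.873.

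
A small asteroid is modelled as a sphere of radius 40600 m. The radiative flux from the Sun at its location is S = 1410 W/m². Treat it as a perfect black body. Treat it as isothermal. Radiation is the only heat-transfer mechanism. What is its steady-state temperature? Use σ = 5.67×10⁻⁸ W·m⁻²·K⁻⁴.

At equilibrium, absorbed power = emitted power.
Absorbing cross-section = πr² = 5.178×10⁹ m²; emitting surface = 4πr² = 2.071×10¹⁰ m² (ratio 4).
S·A_cross = εσ·A_surf·T⁴  ⇒  T⁴ = S/(4σ).
T⁴ = 1.00·1410/(4·5.67×10⁻⁸) = 6.217×10⁹ K⁴.
T = (6.217×10⁹)^(1/4).

T ≈ 281 K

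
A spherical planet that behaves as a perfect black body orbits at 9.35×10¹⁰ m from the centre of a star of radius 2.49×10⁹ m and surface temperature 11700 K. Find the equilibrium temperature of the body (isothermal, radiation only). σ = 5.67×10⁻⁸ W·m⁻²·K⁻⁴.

T ≈ 1350 K

The star's surface emits σT_*⁴; at distance d the flux is S = σT_*⁴(R_*/d)².
S = 5.67×10⁻⁸·(11700)⁴·(2.49×10⁹/9.35×10¹⁰)² = 7.535×10⁵ W/m².
For an isothermal sphere T⁴ = (1−a)S/(4σ) = 3.322×10¹² K⁴.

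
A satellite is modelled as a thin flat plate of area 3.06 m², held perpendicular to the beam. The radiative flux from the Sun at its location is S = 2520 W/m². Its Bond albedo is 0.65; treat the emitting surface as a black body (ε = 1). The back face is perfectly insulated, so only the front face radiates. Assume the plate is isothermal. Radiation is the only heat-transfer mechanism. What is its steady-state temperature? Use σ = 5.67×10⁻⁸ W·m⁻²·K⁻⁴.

At equilibrium, absorbed power = emitted power.
Absorbing cross-section = A = 3.060 m²; emitting surface = A = 3.060 m² (ratio 1).
(1−a)S·A_cross = εσ·A_surf·T⁴  ⇒  T⁴ = (1−a)S/(1σ).
T⁴ = 0.350·2520/(1·5.67×10⁻⁸) = 1.556×10¹⁰ K⁴.
T = (1.556×10¹⁰)^(1/4).

T ≈ 353 K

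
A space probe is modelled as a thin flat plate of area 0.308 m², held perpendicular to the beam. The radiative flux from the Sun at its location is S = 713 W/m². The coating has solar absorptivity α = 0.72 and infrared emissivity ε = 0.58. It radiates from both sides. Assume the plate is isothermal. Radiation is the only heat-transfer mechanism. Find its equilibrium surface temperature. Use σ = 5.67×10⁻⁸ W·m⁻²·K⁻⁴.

At equilibrium, absorbed power = emitted power.
Absorbing cross-section = A = 0.3080 m²; emitting surface = 2A = 0.6160 m² (ratio 2).
αS·A_cross = εσ·A_surf·T⁴  ⇒  T⁴ = αS/(ε·2σ).
T⁴ = 0.720·713/(0.58·2·5.67×10⁻⁸) = 7.805×10⁹ K⁴.
T = (7.805×10⁹)^(1/4).

T ≈ 297 K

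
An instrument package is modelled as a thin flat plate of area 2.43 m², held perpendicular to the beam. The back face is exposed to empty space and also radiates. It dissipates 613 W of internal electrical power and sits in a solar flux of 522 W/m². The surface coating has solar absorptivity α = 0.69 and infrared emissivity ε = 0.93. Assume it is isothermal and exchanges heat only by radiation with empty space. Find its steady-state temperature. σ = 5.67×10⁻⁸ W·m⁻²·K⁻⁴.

T ≈ 276 K

At steady state, absorbed solar power + internal power = radiated power.
Absorbed: α·S·A_cross = 0.69·522·2.430 = 875.2 W (cross-section A).
Total input = 875.2 + 613 = 1488 W.
Radiated: εσ·A_surf·T⁴ with A_surf = 2A = 4.860 m².
T⁴ = 1488/(0.93·5.67×10⁻⁸·4.860) = 5.807×10⁹ K⁴.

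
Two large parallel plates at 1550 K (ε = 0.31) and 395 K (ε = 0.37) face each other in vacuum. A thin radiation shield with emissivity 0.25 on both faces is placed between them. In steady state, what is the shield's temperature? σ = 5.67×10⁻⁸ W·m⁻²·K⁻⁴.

T_s ≈ 1290 K

In steady state the net flux on the hot side equals that on the cold side.
σ(T₁⁴−T_s⁴)/D₁ = σ(T_s⁴−T₂⁴)/D₂, with D₁ = 1/ε₁+1/ε_s−1 = 6.226, D₂ = 1/ε_s+1/ε₂−1 = 5.703.
Solve for T_s⁴: T_s⁴ = (D₂·T₁⁴ + D₁·T₂⁴)/(D₁+D₂) = 2.772×10¹² K⁴.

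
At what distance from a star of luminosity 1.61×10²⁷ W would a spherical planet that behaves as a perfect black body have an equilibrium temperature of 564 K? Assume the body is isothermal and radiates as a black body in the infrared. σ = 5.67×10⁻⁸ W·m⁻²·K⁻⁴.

d ≈ 7.47×10¹⁰ m

For an isothermal black-emitting sphere, (1−a)S·πr² = σ·4πr²·T⁴ ⇒ S = 4σT⁴/(1−a).
S = 4·5.67×10⁻⁸·(564)⁴/1.00 = 22950 W/m².
Flux falls as S = L/(4πd²), so d = √(L/(4πS)) = √(1.61×10²⁷/(4π·22950)).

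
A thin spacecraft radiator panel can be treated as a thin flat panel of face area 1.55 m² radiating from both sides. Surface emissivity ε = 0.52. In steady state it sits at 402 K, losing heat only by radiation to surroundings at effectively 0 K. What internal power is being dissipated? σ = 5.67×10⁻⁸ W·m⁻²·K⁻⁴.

P ≈ 2390 W

Steady state: P = εσA T⁴.
A = 2·1.55 = 3.100 m²; T⁴ = (402)⁴ = 2.612×10¹⁰ K⁴.
P = 0.52 × 5.67×10⁻⁸ × 3.100 × 2.612×10¹⁰.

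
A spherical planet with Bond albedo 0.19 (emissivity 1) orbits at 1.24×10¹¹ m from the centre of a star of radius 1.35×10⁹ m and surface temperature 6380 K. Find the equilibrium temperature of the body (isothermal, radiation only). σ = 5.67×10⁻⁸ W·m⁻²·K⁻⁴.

T ≈ 447 K

The star's surface emits σT_*⁴; at distance d the flux is S = σT_*⁴(R_*/d)².
S = 5.67×10⁻⁸·(6380)⁴·(1.35×10⁹/1.24×10¹¹)² = 11130 W/m².
For an isothermal sphere T⁴ = (1−a)S/(4σ) = 3.977×10¹⁰ K⁴.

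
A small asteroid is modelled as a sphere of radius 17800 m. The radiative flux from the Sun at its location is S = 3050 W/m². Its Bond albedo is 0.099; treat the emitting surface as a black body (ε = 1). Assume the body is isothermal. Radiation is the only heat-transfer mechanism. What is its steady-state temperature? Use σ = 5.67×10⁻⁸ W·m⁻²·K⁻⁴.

At equilibrium, absorbed power = emitted power.
Absorbing cross-section = πr² = 9.954×10⁸ m²; emitting surface = 4πr² = 3.982×10⁹ m² (ratio 4).
(1−a)S·A_cross = εσ·A_surf·T⁴  ⇒  T⁴ = (1−a)S/(4σ).
T⁴ = 0.901·3050/(4·5.67×10⁻⁸) = 1.212×10¹⁰ K⁴.
T = (1.212×10¹⁰)^(1/4).

T ≈ 332 K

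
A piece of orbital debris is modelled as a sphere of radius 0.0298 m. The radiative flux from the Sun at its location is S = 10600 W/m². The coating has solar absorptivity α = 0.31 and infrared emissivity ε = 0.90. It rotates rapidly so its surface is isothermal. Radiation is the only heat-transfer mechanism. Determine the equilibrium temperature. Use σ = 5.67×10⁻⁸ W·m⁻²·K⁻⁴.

At equilibrium, absorbed power = emitted power.
Absorbing cross-section = πr² = 0.002790 m²; emitting surface = 4πr² = 0.01116 m² (ratio 4).
αS·A_cross = εσ·A_surf·T⁴  ⇒  T⁴ = αS/(ε·4σ).
T⁴ = 0.310·10600/(0.90·4·5.67×10⁻⁸) = 1.610×10¹⁰ K⁴.
T = (1.610×10¹⁰)^(1/4).

T ≈ 356 K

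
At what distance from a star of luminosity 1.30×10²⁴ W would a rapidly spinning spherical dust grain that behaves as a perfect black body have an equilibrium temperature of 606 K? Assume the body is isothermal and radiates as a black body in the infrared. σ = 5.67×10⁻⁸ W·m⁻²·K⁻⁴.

For an isothermal black-emitting sphere, (1−a)S·πr² = σ·4πr²·T⁴ ⇒ S = 4σT⁴/(1−a).
S = 4·5.67×10⁻⁸·(606)⁴/1.00 = 30590 W/m².
Flux falls as S = L/(4πd²), so d = √(L/(4πS)) = √(1.30×10²⁴/(4π·30590)).

d ≈ 1.84×10⁹ m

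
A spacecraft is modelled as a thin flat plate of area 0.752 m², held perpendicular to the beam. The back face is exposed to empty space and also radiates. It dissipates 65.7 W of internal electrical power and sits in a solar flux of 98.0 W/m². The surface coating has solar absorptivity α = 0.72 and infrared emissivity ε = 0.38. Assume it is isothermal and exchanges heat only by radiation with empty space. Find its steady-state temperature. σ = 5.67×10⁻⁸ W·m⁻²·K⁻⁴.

At steady state, absorbed solar power + internal power = radiated power.
Absorbed: α·S·A_cross = 0.72·98.0·0.7520 = 53.06 W (cross-section A).
Total input = 53.06 + 65.7 = 118.8 W.
Radiated: εσ·A_surf·T⁴ with A_surf = 2A = 1.504 m².
T⁴ = 118.8/(0.38·5.67×10⁻⁸·1.504) = 3.665×10⁹ K⁴.

T ≈ 246 K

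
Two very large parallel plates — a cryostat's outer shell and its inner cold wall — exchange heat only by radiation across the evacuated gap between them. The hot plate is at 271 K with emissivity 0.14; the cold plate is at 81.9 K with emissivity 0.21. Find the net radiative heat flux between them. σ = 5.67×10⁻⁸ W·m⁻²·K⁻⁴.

q ≈ 27.8 W/m²

For two infinite grey parallel plates, q = σ(T₁⁴ − T₂⁴)/(1/ε₁ + 1/ε₂ − 1).
T₁⁴ − T₂⁴ = 5.394×10⁹ − 4.499×10⁷ = 5.349×10⁹ K⁴.
1/ε₁ + 1/ε₂ − 1 = 7.143 + 4.762 − 1 = 10.90.
q = 5.67×10⁻⁸ × 5.349×10⁹ / 10.90.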